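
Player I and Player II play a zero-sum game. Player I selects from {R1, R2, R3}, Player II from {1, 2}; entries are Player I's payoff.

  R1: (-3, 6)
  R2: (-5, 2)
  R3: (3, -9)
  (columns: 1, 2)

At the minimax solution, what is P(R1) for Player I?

4/7

Row minima: R1 → -3, R2 → -5, R3 → -9; maximin = -3.
Column maxima: 1 → 3, 2 → 6; minimax = 3.
-3 ≠ 3, so there is no saddle point; optimal play is mixed.
R2 is strictly dominated by R1, so Player I never plays it.
On the remaining 2×2 (R1, R3 vs 1, 2):
Let Player I play R1 with probability p. Expected payoff against 1: (-3)p + 3(1−p) = −6p + 3; against 2: 6p + (-9)(1−p) = 15p − 9.
Setting these equal: −6p + 3 = 15p − 9 ⇒ −21p = -12 ⇒ p = 4/7, and the value is (-6)·(4/7) + 3 = -3/7.
For Player II: with q = P(1), equating R1's and R3's payoffs gives −9q + 6 = 12q − 9 ⇒ q = 5/7.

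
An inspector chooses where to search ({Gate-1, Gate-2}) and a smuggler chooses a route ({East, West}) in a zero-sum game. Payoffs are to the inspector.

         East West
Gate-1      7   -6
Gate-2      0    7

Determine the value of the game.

49/20

Row minima: Gate-1 → -6, Gate-2 → 0; maximin = 0.
Column maxima: East → 7, West → 7; minimax = 7.
0 ≠ 7, so there is no saddle point; optimal play is mixed.
Let the inspector play Gate-1 with probability p. Expected payoff against East: 7p + 0(1−p) = 7p; against West: (-6)p + 7(1−p) = −13p + 7.
Setting these equal: 7p = −13p + 7 ⇒ 20p = 7 ⇒ p = 7/20, and the value is (7)·(7/20) = 49/20.
For the smuggler: with q = P(East), equating Gate-1's and Gate-2's payoffs gives 13q − 6 = −7q + 7 ⇒ q = 13/20.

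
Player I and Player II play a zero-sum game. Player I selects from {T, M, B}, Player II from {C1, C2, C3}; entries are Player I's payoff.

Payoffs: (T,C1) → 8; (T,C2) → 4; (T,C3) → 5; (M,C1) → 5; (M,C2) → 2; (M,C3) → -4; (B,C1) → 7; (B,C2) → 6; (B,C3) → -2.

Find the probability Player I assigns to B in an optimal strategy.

Row minima: T → 4, M → -4, B → -2; maximin = 4.
Column maxima: C1 → 8, C2 → 6, C3 → 5; minimax = 5.
4 ≠ 5, so there is no saddle point; optimal play is mixed.
M is strictly dominated by T, so Player I never plays it.
C1 is strictly dominated by C2 (it gives Player I strictly more in every row), so Player II never plays it.
On the remaining 2×2 (T, B vs C2, C3):
Let Player I play T with probability p. Expected payoff against C2: 4p + 6(1−p) = −2p + 6; against C3: 5p + (-2)(1−p) = 7p − 2.
Setting these equal: −2p + 6 = 7p − 2 ⇒ −9p = -8 ⇒ p = 8/9, and the value is (-2)·(8/9) + 6 = 38/9.
For Player II: with q = P(C2), equating T's and B's payoffs gives −q + 5 = 8q − 2 ⇒ q = 7/9.

1/9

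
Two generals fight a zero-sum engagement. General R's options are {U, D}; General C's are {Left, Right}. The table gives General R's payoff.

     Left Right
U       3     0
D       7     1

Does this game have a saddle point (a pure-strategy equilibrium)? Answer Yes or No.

Yes

Row minima: U → 0, D → 1; maximin = 1.
Column maxima: Left → 7, Right → 1; minimax = 1.
maximin = minimax = 1, so a saddle point exists.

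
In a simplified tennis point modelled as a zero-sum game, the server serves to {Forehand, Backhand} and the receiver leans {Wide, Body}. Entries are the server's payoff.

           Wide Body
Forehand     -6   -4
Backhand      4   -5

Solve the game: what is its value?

-46/11

Row minima: Forehand → -6, Backhand → -5; maximin = -5.
Column maxima: Wide → 4, Body → -4; minimax = -4.
-5 ≠ -4, so there is no saddle point; optimal play is mixed.
Let the server play Forehand with probability p. Expected payoff against Wide: (-6)p + 4(1−p) = −10p + 4; against Body: (-4)p + (-5)(1−p) = p − 5.
Setting these equal: −10p + 4 = p − 5 ⇒ −11p = -9 ⇒ p = 9/11, and the value is (-10)·(9/11) + 4 = -46/11.
For the receiver: with q = P(Wide), equating Forehand's and Backhand's payoffs gives −2q − 4 = 9q − 5 ⇒ q = 1/11.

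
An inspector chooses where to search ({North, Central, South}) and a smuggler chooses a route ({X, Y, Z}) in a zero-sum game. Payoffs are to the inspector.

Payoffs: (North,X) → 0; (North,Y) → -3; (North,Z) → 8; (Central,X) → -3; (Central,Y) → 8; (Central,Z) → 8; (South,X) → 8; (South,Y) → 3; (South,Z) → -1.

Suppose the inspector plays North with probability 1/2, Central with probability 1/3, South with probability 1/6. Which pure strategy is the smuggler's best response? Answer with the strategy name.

If the smuggler plays X, the inspector's expected payoff is (1/2)·0 + (1/3)·(-3) + (1/6)·8 = 1/3.
If the smuggler plays Y, the inspector's expected payoff is (1/2)·(-3) + (1/3)·8 + (1/6)·3 = 5/3.
If the smuggler plays Z, the inspector's expected payoff is (1/2)·8 + (1/3)·8 + (1/6)·(-1) = 13/2.
The smuggler minimizes the inspector's payoff; the smallest is 1/3, so the best response is X.

X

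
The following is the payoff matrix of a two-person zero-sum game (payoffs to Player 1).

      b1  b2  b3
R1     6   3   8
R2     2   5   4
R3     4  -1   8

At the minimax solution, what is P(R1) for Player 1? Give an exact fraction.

Row minima: R1 → 3, R2 → 2, R3 → -1; maximin = 3.
Column maxima: b1 → 6, b2 → 5, b3 → 8; minimax = 5.
3 ≠ 5, so there is no saddle point; optimal play is mixed.
b3 is strictly dominated by b1 (it gives Player 1 strictly more in every row), so Player 2 never plays it.
With b3 eliminated, R3 is strictly dominated by R1 (R1 gives Player 1 strictly more in every remaining column), so Player 1 never plays it.
On the remaining 2×2 (R1, R2 vs b1, b2):
Let Player 1 play R1 with probability p. Expected payoff against b1: 6p + 2(1−p) = 4p + 2; against b2: 3p + 5(1−p) = −2p + 5.
Setting these equal: 4p + 2 = −2p + 5 ⇒ 6p = 3 ⇒ p = 1/2, and the value is (4)·(1/2) + 2 = 4.
For Player 2: with q = P(b1), equating R1's and R2's payoffs gives 3q + 3 = −3q + 5 ⇒ q = 1/3.

1/2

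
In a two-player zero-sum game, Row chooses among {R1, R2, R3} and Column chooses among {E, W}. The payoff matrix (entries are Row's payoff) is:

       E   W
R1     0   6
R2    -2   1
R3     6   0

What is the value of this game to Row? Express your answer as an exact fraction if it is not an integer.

Row minima: R1 → 0, R2 → -2, R3 → 0; maximin = 0.
Column maxima: E → 6, W → 6; minimax = 6.
0 ≠ 6, so there is no saddle point; optimal play is mixed.
R2 is strictly dominated by R1, so Row never plays it.
On the remaining 2×2 (R1, R3 vs E, W):
Let Row play R1 with probability p. Expected payoff against E: 0p + 6(1−p) = −6p + 6; against W: 6p + 0(1−p) = 6p.
Setting these equal: −6p + 6 = 6p ⇒ −12p = -6 ⇒ p = 1/2, and the value is (-6)·(1/2) + 6 = 3.
For Column: with q = P(E), equating R1's and R3's payoffs gives −6q + 6 = 6q ⇒ q = 1/2.

3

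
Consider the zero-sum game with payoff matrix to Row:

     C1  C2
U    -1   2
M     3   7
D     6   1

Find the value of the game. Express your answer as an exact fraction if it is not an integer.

13/3

Row minima: U → -1, M → 3, D → 1; maximin = 3.
Column maxima: C1 → 6, C2 → 7; minimax = 6.
3 ≠ 6, so there is no saddle point; optimal play is mixed.
U is strictly dominated by M, so Row never plays it.
On the remaining 2×2 (M, D vs C1, C2):
Let Row play M with probability p. Expected payoff against C1: 3p + 6(1−p) = −3p + 6; against C2: 7p + 1(1−p) = 6p + 1.
Setting these equal: −3p + 6 = 6p + 1 ⇒ −9p = -5 ⇒ p = 5/9, and the value is (-3)·(5/9) + 6 = 13/3.
For Column: with q = P(C1), equating M's and D's payoffs gives −4q + 7 = 5q + 1 ⇒ q = 2/3.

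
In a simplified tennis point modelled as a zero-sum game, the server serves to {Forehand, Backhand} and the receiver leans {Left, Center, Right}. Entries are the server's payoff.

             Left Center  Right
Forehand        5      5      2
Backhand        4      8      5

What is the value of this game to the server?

17/4

Row minima: Forehand → 2, Backhand → 4; maximin = 4.
Column maxima: Left → 5, Center → 8, Right → 5; minimax = 5.
4 ≠ 5, so there is no saddle point; optimal play is mixed.
Center is strictly dominated by Right (it gives the server strictly more in every row), so the receiver never plays it.
On the remaining 2×2 (Forehand, Backhand vs Left, Right):
Let the server play Forehand with probability p. Expected payoff against Left: 5p + 4(1−p) = p + 4; against Right: 2p + 5(1−p) = −3p + 5.
Setting these equal: p + 4 = −3p + 5 ⇒ 4p = 1 ⇒ p = 1/4, and the value is (1)·(1/4) + 4 = 17/4.
For the receiver: with q = P(Left), equating Forehand's and Backhand's payoffs gives 3q + 2 = −q + 5 ⇒ q = 3/4.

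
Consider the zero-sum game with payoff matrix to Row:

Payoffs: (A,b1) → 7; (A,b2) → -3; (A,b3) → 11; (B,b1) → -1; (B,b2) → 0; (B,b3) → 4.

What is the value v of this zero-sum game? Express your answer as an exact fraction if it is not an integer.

-3/11

Row minima: A → -3, B → -1; maximin = -1.
Column maxima: b1 → 7, b2 → 0, b3 → 11; minimax = 0.
-1 ≠ 0, so there is no saddle point; optimal play is mixed.
b3 is strictly dominated by b1 (it gives Row strictly more in every row), so Column never plays it.
On the remaining 2×2 (A, B vs b1, b2):
Let Row play A with probability p. Expected payoff against b1: 7p + (-1)(1−p) = 8p − 1; against b2: (-3)p + 0(1−p) = −3p.
Setting these equal: 8p − 1 = −3p ⇒ 11p = 1 ⇒ p = 1/11, and the value is (8)·(1/11) − 1 = -3/11.
For Column: with q = P(b1), equating A's and B's payoffs gives 10q − 3 = −q ⇒ q = 3/11.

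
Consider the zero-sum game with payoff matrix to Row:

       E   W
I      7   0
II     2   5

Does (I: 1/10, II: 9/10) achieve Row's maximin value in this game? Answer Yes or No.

No

Against E this mix gives (1/10)·7 + (9/10)·2 = 5/2.
Against W this mix gives (1/10)·0 + (9/10)·5 = 9/2.
Column will play E, holding Row to 5/2. Shifting weight toward the row that does better against E would raise this floor (the equalizing mix achieves 7/2 against both E and W), so the proposed strategy is not optimal.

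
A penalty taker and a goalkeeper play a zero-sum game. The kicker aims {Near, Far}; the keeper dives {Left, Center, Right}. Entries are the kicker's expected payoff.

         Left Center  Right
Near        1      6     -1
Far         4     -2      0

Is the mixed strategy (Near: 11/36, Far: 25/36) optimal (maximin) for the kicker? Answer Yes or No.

No

Against Left this mix gives (11/36)·1 + (25/36)·4 = 37/12.
Against Center this mix gives (11/36)·6 + (25/36)·(-2) = 4/9.
Against Right this mix gives (11/36)·(-1) + (25/36)·0 = -11/36.
The keeper will play Right, holding the kicker to -11/36. Shifting weight toward the row that does better against Right would raise this floor (the equalizing mix achieves -2/9 against both Right and Center), so the proposed strategy is not optimal.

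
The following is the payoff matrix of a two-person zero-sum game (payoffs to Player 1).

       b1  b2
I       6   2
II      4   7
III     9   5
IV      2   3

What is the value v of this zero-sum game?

Row minima: I → 2, II → 4, III → 5, IV → 2; maximin = 5.
Column maxima: b1 → 9, b2 → 7; minimax = 7.
5 ≠ 7, so there is no saddle point; optimal play is mixed.
I is strictly dominated by III, so Player 1 never plays it.
IV is strictly dominated by II, so Player 1 never plays it.
On the remaining 2×2 (II, III vs b1, b2):
Let Player 1 play II with probability p. Expected payoff against b1: 4p + 9(1−p) = −5p + 9; against b2: 7p + 5(1−p) = 2p + 5.
Setting these equal: −5p + 9 = 2p + 5 ⇒ −7p = -4 ⇒ p = 4/7, and the value is (-5)·(4/7) + 9 = 43/7.
For Player 2: with q = P(b1), equating II's and III's payoffs gives −3q + 7 = 4q + 5 ⇒ q = 2/7.

43/7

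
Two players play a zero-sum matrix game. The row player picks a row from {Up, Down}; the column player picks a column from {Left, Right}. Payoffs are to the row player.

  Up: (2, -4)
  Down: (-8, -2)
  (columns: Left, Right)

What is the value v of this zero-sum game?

-3

Row minima: Up → -4, Down → -8; maximin = -4.
Column maxima: Left → 2, Right → -2; minimax = -2.
-4 ≠ -2, so there is no saddle point; optimal play is mixed.
Let the row player play Up with probability p. Expected payoff against Left: 2p + (-8)(1−p) = 10p − 8; against Right: (-4)p + (-2)(1−p) = −2p − 2.
Setting these equal: 10p − 8 = −2p − 2 ⇒ 12p = 6 ⇒ p = 1/2, and the value is (10)·(1/2) − 8 = -3.
For the column player: with q = P(Left), equating Up's and Down's payoffs gives 6q − 4 = −6q − 2 ⇒ q = 1/6.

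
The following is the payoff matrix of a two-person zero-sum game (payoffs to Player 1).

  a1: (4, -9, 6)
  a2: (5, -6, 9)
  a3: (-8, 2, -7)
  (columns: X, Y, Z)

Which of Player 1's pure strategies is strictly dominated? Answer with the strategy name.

a2 gives a strictly higher payoff than a1 against every column: 5 > 4, -6 > -9, 9 > 6.
So a1 is strictly dominated and Player 1 never plays it.

a1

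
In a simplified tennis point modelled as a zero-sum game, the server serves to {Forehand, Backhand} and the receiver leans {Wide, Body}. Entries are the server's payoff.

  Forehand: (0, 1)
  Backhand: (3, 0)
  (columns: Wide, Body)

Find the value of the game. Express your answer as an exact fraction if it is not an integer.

Row minima: Forehand → 0, Backhand → 0; maximin = 0.
Column maxima: Wide → 3, Body → 1; minimax = 1.
0 ≠ 1, so there is no saddle point; optimal play is mixed.
Let the server play Forehand with probability p. Expected payoff against Wide: 0p + 3(1−p) = −3p + 3; against Body: 1p + 0(1−p) = p.
Setting these equal: −3p + 3 = p ⇒ −4p = -3 ⇒ p = 3/4, and the value is (-3)·(3/4) + 3 = 3/4.
For the receiver: with q = P(Wide), equating Forehand's and Backhand's payoffs gives −q + 1 = 3q ⇒ q = 1/4.

3/4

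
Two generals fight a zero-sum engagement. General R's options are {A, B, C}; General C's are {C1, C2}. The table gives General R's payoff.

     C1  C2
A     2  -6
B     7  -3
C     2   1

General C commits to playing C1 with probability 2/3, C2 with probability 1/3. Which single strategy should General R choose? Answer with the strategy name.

B

Expected payoff of A: (2/3)·2 + (1/3)·(-6) = -2/3.
Expected payoff of B: (2/3)·7 + (1/3)·(-3) = 11/3.
Expected payoff of C: (2/3)·2 + (1/3)·1 = 5/3.
The largest is 11/3, so General R's best response is B.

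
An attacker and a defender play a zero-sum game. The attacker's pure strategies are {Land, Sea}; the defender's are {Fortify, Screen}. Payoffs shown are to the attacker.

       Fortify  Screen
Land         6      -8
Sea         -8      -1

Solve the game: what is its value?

-10/3

Row minima: Land → -8, Sea → -8; maximin = -8.
Column maxima: Fortify → 6, Screen → -1; minimax = -1.
-8 ≠ -1, so there is no saddle point; optimal play is mixed.
Let the attacker play Land with probability p. Expected payoff against Fortify: 6p + (-8)(1−p) = 14p − 8; against Screen: (-8)p + (-1)(1−p) = −7p − 1.
Setting these equal: 14p − 8 = −7p − 1 ⇒ 21p = 7 ⇒ p = 1/3, and the value is (14)·(1/3) − 8 = -10/3.
For the defender: with q = P(Fortify), equating Land's and Sea's payoffs gives 14q − 8 = −7q − 1 ⇒ q = 1/3.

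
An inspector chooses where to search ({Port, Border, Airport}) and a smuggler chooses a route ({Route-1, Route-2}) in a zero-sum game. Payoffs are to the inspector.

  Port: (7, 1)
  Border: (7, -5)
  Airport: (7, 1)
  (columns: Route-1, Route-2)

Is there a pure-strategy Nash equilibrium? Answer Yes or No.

Row minima: Port → 1, Border → -5, Airport → 1; maximin = 1.
Column maxima: Route-1 → 7, Route-2 → 1; minimax = 1.
maximin = minimax = 1, so a saddle point exists.

Yes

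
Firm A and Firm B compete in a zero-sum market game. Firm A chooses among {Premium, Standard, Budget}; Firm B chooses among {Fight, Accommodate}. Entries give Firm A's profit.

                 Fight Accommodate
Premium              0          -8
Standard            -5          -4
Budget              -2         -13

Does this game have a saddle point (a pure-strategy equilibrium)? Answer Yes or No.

No

Row minima: Premium → -8, Standard → -5, Budget → -13; maximin = -5.
Column maxima: Fight → 0, Accommodate → -4; minimax = -4.
-5 ≠ -4, so no pure-strategy equilibrium exists.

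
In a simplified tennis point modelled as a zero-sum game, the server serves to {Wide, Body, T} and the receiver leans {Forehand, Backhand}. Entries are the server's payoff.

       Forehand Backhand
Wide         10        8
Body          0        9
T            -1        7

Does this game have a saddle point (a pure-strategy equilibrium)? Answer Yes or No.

No

Row minima: Wide → 8, Body → 0, T → -1; maximin = 8.
Column maxima: Forehand → 10, Backhand → 9; minimax = 9.
8 ≠ 9, so no pure-strategy equilibrium exists.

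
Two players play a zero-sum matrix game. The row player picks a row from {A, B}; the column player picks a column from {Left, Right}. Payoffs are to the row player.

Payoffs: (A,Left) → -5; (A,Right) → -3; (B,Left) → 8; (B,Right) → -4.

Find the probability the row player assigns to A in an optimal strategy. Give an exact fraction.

Row minima: A → -5, B → -4; maximin = -4.
Column maxima: Left → 8, Right → -3; minimax = -3.
-4 ≠ -3, so there is no saddle point; optimal play is mixed.
Let the row player play A with probability p. Expected payoff against Left: (-5)p + 8(1−p) = −13p + 8; against Right: (-3)p + (-4)(1−p) = p − 4.
Setting these equal: −13p + 8 = p − 4 ⇒ −14p = -12 ⇒ p = 6/7, and the value is (-13)·(6/7) + 8 = -22/7.
For the column player: with q = P(Left), equating A's and B's payoffs gives −2q − 3 = 12q − 4 ⇒ q = 1/14.

6/7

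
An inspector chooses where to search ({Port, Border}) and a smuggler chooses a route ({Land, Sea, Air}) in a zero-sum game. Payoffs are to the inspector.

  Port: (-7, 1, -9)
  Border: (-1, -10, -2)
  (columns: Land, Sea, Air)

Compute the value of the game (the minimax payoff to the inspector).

-46/9

Row minima: Port → -9, Border → -10; maximin = -9.
Column maxima: Land → -1, Sea → 1, Air → -2; minimax = -2.
-9 ≠ -2, so there is no saddle point; optimal play is mixed.
Land is strictly dominated by Air (it gives the inspector strictly more in every row), so the smuggler never plays it.
On the remaining 2×2 (Port, Border vs Sea, Air):
Let the inspector play Port with probability p. Expected payoff against Sea: 1p + (-10)(1−p) = 11p − 10; against Air: (-9)p + (-2)(1−p) = −7p − 2.
Setting these equal: 11p − 10 = −7p − 2 ⇒ 18p = 8 ⇒ p = 4/9, and the value is (11)·(4/9) − 10 = -46/9.
For the smuggler: with q = P(Sea), equating Port's and Border's payoffs gives 10q − 9 = −8q − 2 ⇒ q = 7/18.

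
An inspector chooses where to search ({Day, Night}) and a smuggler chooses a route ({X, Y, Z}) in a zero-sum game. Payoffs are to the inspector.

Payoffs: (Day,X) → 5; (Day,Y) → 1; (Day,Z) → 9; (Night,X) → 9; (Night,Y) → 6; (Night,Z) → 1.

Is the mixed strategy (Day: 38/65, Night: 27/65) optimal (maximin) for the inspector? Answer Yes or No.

No

Against X this mix gives (38/65)·5 + (27/65)·9 = 433/65.
Against Y this mix gives (38/65)·1 + (27/65)·6 = 40/13.
Against Z this mix gives (38/65)·9 + (27/65)·1 = 369/65.
The smuggler will play Y, holding the inspector to 40/13. Shifting weight toward the row that does better against Y would raise this floor (the equalizing mix achieves 53/13 against both Y and Z), so the proposed strategy is not optimal.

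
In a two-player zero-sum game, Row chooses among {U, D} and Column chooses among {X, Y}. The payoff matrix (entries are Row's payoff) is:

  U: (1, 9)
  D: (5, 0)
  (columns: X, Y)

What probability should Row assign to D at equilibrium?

Row minima: U → 1, D → 0; maximin = 1.
Column maxima: X → 5, Y → 9; minimax = 5.
1 ≠ 5, so there is no saddle point; optimal play is mixed.
Let Row play U with probability p. Expected payoff against X: 1p + 5(1−p) = −4p + 5; against Y: 9p + 0(1−p) = 9p.
Setting these equal: −4p + 5 = 9p ⇒ −13p = -5 ⇒ p = 5/13, and the value is (-4)·(5/13) + 5 = 45/13.
For Column: with q = P(X), equating U's and D's payoffs gives −8q + 9 = 5q ⇒ q = 9/13.

8/13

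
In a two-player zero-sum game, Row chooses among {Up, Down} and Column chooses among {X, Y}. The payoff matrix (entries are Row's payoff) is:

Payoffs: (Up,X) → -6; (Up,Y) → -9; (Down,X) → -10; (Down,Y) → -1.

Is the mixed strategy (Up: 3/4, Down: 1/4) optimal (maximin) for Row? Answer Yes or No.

Against X this mix gives (3/4)·(-6) + (1/4)·(-10) = -7.
Against Y this mix gives (3/4)·(-9) + (1/4)·(-1) = -7.
All of Column's active replies (X, Y) yield -7, and no column does worse for Row. The mix makes Column indifferent and guarantees -7, so it is optimal.

Yes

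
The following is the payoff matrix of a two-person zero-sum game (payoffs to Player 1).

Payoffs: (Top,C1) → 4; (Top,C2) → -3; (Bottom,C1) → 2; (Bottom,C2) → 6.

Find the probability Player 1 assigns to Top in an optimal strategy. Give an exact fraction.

4/11

Row minima: Top → -3, Bottom → 2; maximin = 2.
Column maxima: C1 → 4, C2 → 6; minimax = 4.
2 ≠ 4, so there is no saddle point; optimal play is mixed.
Let Player 1 play Top with probability p. Expected payoff against C1: 4p + 2(1−p) = 2p + 2; against C2: (-3)p + 6(1−p) = −9p + 6.
Setting these equal: 2p + 2 = −9p + 6 ⇒ 11p = 4 ⇒ p = 4/11, and the value is (2)·(4/11) + 2 = 30/11.
For Player 2: with q = P(C1), equating Top's and Bottom's payoffs gives 7q − 3 = −4q + 6 ⇒ q = 9/11.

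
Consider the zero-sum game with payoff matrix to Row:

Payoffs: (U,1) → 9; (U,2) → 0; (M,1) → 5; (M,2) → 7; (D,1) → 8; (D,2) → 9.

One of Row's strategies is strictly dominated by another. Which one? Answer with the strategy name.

M

D gives a strictly higher payoff than M against every column: 8 > 5, 9 > 7.
So M is strictly dominated and Row never plays it.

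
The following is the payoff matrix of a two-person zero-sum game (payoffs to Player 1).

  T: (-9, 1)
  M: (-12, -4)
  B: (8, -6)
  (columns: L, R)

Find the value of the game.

Row minima: T → -9, M → -12, B → -6; maximin = -6.
Column maxima: L → 8, R → 1; minimax = 1.
-6 ≠ 1, so there is no saddle point; optimal play is mixed.
M is strictly dominated by T, so Player 1 never plays it.
On the remaining 2×2 (T, B vs L, R):
Let Player 1 play T with probability p. Expected payoff against L: (-9)p + 8(1−p) = −17p + 8; against R: 1p + (-6)(1−p) = 7p − 6.
Setting these equal: −17p + 8 = 7p − 6 ⇒ −24p = -14 ⇒ p = 7/12, and the value is (-17)·(7/12) + 8 = -23/12.
For Player 2: with q = P(L), equating T's and B's payoffs gives −10q + 1 = 14q − 6 ⇒ q = 7/24.

-23/12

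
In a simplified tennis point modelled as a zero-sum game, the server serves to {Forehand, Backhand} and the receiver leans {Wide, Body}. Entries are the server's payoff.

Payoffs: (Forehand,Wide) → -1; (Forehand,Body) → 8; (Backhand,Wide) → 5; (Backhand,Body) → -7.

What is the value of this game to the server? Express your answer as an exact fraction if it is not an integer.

11/7

Row minima: Forehand → -1, Backhand → -7; maximin = -1.
Column maxima: Wide → 5, Body → 8; minimax = 5.
-1 ≠ 5, so there is no saddle point; optimal play is mixed.
Let the server play Forehand with probability p. Expected payoff against Wide: (-1)p + 5(1−p) = −6p + 5; against Body: 8p + (-7)(1−p) = 15p − 7.
Setting these equal: −6p + 5 = 15p − 7 ⇒ −21p = -12 ⇒ p = 4/7, and the value is (-6)·(4/7) + 5 = 11/7.
For the receiver: with q = P(Wide), equating Forehand's and Backhand's payoffs gives −9q + 8 = 12q − 7 ⇒ q = 5/7.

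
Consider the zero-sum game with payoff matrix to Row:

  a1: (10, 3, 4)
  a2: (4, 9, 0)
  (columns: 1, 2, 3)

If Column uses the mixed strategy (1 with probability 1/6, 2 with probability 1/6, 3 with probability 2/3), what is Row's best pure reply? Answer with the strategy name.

a1

Expected payoff of a1: (1/6)·10 + (1/6)·3 + (2/3)·4 = 29/6.
Expected payoff of a2: (1/6)·4 + (1/6)·9 + (2/3)·0 = 13/6.
The largest is 29/6, so Row's best response is a1.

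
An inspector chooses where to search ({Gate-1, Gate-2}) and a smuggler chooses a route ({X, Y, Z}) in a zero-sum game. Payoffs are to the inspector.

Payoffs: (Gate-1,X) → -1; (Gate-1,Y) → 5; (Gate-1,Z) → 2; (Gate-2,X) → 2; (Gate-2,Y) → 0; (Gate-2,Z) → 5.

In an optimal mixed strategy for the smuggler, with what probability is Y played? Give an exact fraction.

Row minima: Gate-1 → -1, Gate-2 → 0; maximin = 0.
Column maxima: X → 2, Y → 5, Z → 5; minimax = 2.
0 ≠ 2, so there is no saddle point; optimal play is mixed.
Z is strictly dominated by X (it gives the inspector strictly more in every row), so the smuggler never plays it.
On the remaining 2×2 (Gate-1, Gate-2 vs X, Y):
Let the inspector play Gate-1 with probability p. Expected payoff against X: (-1)p + 2(1−p) = −3p + 2; against Y: 5p + 0(1−p) = 5p.
Setting these equal: −3p + 2 = 5p ⇒ −8p = -2 ⇒ p = 1/4, and the value is (-3)·(1/4) + 2 = 5/4.
For the smuggler: with q = P(X), equating Gate-1's and Gate-2's payoffs gives −6q + 5 = 2q ⇒ q = 5/8.

3/8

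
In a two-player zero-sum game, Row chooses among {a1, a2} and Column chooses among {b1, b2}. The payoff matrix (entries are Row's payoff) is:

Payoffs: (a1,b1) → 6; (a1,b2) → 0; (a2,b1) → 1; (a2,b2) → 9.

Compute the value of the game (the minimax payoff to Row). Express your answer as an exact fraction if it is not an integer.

27/7

Row minima: a1 → 0, a2 → 1; maximin = 1.
Column maxima: b1 → 6, b2 → 9; minimax = 6.
1 ≠ 6, so there is no saddle point; optimal play is mixed.
Let Row play a1 with probability p. Expected payoff against b1: 6p + 1(1−p) = 5p + 1; against b2: 0p + 9(1−p) = −9p + 9.
Setting these equal: 5p + 1 = −9p + 9 ⇒ 14p = 8 ⇒ p = 4/7, and the value is (5)·(4/7) + 1 = 27/7.
For Column: with q = P(b1), equating a1's and a2's payoffs gives 6q = −8q + 9 ⇒ q = 9/14.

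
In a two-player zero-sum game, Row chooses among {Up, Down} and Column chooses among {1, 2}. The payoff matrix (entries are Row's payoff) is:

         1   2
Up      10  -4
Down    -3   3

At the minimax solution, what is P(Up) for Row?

Row minima: Up → -4, Down → -3; maximin = -3.
Column maxima: 1 → 10, 2 → 3; minimax = 3.
-3 ≠ 3, so there is no saddle point; optimal play is mixed.
Let Row play Up with probability p. Expected payoff against 1: 10p + (-3)(1−p) = 13p − 3; against 2: (-4)p + 3(1−p) = −7p + 3.
Setting these equal: 13p − 3 = −7p + 3 ⇒ 20p = 6 ⇒ p = 3/10, and the value is (13)·(3/10) − 3 = 9/10.
For Column: with q = P(1), equating Up's and Down's payoffs gives 14q − 4 = −6q + 3 ⇒ q = 7/20.

3/10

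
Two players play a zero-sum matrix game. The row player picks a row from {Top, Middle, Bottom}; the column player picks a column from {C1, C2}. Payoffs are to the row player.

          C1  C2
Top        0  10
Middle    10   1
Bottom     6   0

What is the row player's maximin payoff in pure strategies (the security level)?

1

Row minima: Top → 0, Middle → 1, Bottom → 0.
The best of these is 1.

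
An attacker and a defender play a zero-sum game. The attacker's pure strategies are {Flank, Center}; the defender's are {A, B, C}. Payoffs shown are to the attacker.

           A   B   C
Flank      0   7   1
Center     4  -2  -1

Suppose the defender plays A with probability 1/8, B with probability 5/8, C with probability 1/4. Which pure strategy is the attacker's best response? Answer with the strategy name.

Expected payoff of Flank: (1/8)·0 + (5/8)·7 + (1/4)·1 = 37/8.
Expected payoff of Center: (1/8)·4 + (5/8)·(-2) + (1/4)·(-1) = -1.
The largest is 37/8, so the attacker's best response is Flank.

Flank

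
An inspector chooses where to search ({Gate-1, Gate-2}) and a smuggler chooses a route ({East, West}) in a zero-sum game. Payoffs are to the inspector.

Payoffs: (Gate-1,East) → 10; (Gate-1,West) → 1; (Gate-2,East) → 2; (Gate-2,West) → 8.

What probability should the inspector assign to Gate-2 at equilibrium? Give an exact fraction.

Row minima: Gate-1 → 1, Gate-2 → 2; maximin = 2.
Column maxima: East → 10, West → 8; minimax = 8.
2 ≠ 8, so there is no saddle point; optimal play is mixed.
Let the inspector play Gate-1 with probability p. Expected payoff against East: 10p + 2(1−p) = 8p + 2; against West: 1p + 8(1−p) = −7p + 8.
Setting these equal: 8p + 2 = −7p + 8 ⇒ 15p = 6 ⇒ p = 2/5, and the value is (8)·(2/5) + 2 = 26/5.
For the smuggler: with q = P(East), equating Gate-1's and Gate-2's payoffs gives 9q + 1 = −6q + 8 ⇒ q = 7/15.

3/5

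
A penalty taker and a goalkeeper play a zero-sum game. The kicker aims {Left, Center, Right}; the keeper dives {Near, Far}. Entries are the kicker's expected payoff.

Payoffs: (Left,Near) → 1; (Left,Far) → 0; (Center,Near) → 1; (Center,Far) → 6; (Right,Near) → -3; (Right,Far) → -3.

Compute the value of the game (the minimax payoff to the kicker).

Row minima: Left → 0, Center → 1, Right → -3; maximin = 1.
Column maxima: Near → 1, Far → 6; minimax = 1.
Since maximin = minimax = 1, there is a saddle point and the value is 1.

1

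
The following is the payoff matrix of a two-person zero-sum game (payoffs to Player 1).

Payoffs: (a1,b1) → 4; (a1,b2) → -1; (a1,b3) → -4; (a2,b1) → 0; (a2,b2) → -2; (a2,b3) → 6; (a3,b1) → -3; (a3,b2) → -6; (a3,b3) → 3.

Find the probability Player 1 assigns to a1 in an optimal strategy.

8/11

Row minima: a1 → -4, a2 → -2, a3 → -6; maximin = -2.
Column maxima: b1 → 4, b2 → -1, b3 → 6; minimax = -1.
-2 ≠ -1, so there is no saddle point; optimal play is mixed.
a3 is strictly dominated by a2, so Player 1 never plays it.
b1 is strictly dominated by b2 (it gives Player 1 strictly more in every row), so Player 2 never plays it.
On the remaining 2×2 (a1, a2 vs b2, b3):
Let Player 1 play a1 with probability p. Expected payoff against b2: (-1)p + (-2)(1−p) = p − 2; against b3: (-4)p + 6(1−p) = −10p + 6.
Setting these equal: p − 2 = −10p + 6 ⇒ 11p = 8 ⇒ p = 8/11, and the value is (1)·(8/11) − 2 = -14/11.
For Player 2: with q = P(b2), equating a1's and a2's payoffs gives 3q − 4 = −8q + 6 ⇒ q = 10/11.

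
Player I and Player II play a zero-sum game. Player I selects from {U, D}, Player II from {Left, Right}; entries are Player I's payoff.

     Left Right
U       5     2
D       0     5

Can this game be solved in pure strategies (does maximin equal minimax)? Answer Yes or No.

Row minima: U → 2, D → 0; maximin = 2.
Column maxima: Left → 5, Right → 5; minimax = 5.
2 ≠ 5, so no pure-strategy equilibrium exists.

No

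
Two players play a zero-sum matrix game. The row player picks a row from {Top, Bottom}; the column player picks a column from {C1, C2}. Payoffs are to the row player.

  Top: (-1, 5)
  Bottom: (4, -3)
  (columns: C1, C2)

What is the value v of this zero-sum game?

17/13

Row minima: Top → -1, Bottom → -3; maximin = -1.
Column maxima: C1 → 4, C2 → 5; minimax = 4.
-1 ≠ 4, so there is no saddle point; optimal play is mixed.
Let the row player play Top with probability p. Expected payoff against C1: (-1)p + 4(1−p) = −5p + 4; against C2: 5p + (-3)(1−p) = 8p − 3.
Setting these equal: −5p + 4 = 8p − 3 ⇒ −13p = -7 ⇒ p = 7/13, and the value is (-5)·(7/13) + 4 = 17/13.
For the column player: with q = P(C1), equating Top's and Bottom's payoffs gives −6q + 5 = 7q − 3 ⇒ q = 8/13.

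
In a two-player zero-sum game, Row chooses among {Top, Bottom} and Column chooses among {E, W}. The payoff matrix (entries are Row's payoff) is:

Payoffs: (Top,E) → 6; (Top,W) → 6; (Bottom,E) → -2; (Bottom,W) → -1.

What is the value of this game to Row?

Row minima: Top → 6, Bottom → -2; maximin = 6.
Column maxima: E → 6, W → 6; minimax = 6.
Since maximin = minimax = 6, there is a saddle point and the value is 6.

6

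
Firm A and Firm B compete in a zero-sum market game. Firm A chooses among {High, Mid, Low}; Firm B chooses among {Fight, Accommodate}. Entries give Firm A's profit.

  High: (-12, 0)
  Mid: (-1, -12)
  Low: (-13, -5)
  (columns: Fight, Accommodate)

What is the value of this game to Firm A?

Row minima: High → -12, Mid → -12, Low → -13; maximin = -12.
Column maxima: Fight → -1, Accommodate → 0; minimax = -1.
-12 ≠ -1, so there is no saddle point; optimal play is mixed.
Low is strictly dominated by High, so Firm A never plays it.
On the remaining 2×2 (High, Mid vs Fight, Accommodate):
Let Firm A play High with probability p. Expected payoff against Fight: (-12)p + (-1)(1−p) = −11p − 1; against Accommodate: 0p + (-12)(1−p) = 12p − 12.
Setting these equal: −11p − 1 = 12p − 12 ⇒ −23p = -11 ⇒ p = 11/23, and the value is (-11)·(11/23) − 1 = -144/23.
For Firm B: with q = P(Fight), equating High's and Mid's payoffs gives −12q = 11q − 12 ⇒ q = 12/23.

-144/23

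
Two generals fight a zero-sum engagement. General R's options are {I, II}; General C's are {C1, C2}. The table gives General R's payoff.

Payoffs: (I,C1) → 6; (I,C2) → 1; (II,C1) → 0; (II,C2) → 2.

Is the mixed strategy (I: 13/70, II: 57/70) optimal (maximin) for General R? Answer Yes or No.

Against C1 this mix gives (13/70)·6 + (57/70)·0 = 39/35.
Against C2 this mix gives (13/70)·1 + (57/70)·2 = 127/70.
General C will play C1, holding General R to 39/35. Shifting weight toward the row that does better against C1 would raise this floor (the equalizing mix achieves 12/7 against both C1 and C2), so the proposed strategy is not optimal.

No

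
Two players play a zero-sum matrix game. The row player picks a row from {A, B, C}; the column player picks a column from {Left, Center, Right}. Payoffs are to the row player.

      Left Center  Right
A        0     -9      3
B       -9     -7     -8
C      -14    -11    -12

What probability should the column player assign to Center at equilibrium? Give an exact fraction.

9/11

Row minima: A → -9, B → -9, C → -14; maximin = -9.
Column maxima: Left → 0, Center → -7, Right → 3; minimax = -7.
-9 ≠ -7, so there is no saddle point; optimal play is mixed.
C is strictly dominated by A, so the row player never plays it.
Right is strictly dominated by Left (it gives the row player strictly more in every row), so the column player never plays it.
On the remaining 2×2 (A, B vs Left, Center):
Let the row player play A with probability p. Expected payoff against Left: 0p + (-9)(1−p) = 9p − 9; against Center: (-9)p + (-7)(1−p) = −2p − 7.
Setting these equal: 9p − 9 = −2p − 7 ⇒ 11p = 2 ⇒ p = 2/11, and the value is (9)·(2/11) − 9 = -81/11.
For the column player: with q = P(Left), equating A's and B's payoffs gives 9q − 9 = −2q − 7 ⇒ q = 2/11.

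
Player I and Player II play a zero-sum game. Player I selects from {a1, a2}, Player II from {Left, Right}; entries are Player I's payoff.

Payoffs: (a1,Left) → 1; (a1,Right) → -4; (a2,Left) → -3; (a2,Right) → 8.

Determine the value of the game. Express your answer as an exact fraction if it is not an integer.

-1/4

Row minima: a1 → -4, a2 → -3; maximin = -3.
Column maxima: Left → 1, Right → 8; minimax = 1.
-3 ≠ 1, so there is no saddle point; optimal play is mixed.
Let Player I play a1 with probability p. Expected payoff against Left: 1p + (-3)(1−p) = 4p − 3; against Right: (-4)p + 8(1−p) = −12p + 8.
Setting these equal: 4p − 3 = −12p + 8 ⇒ 16p = 11 ⇒ p = 11/16, and the value is (4)·(11/16) − 3 = -1/4.
For Player II: with q = P(Left), equating a1's and a2's payoffs gives 5q − 4 = −11q + 8 ⇒ q = 3/4.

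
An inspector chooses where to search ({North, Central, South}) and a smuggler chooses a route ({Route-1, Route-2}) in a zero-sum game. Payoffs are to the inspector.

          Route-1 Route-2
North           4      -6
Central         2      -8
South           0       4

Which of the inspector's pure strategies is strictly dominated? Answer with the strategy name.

North gives a strictly higher payoff than Central against every column: 4 > 2, -6 > -8.
So Central is strictly dominated and the inspector never plays it.

Central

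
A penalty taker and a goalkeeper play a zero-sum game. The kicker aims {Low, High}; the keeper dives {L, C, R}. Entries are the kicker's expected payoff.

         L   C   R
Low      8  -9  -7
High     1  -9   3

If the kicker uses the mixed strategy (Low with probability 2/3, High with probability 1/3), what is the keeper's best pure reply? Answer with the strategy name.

If the keeper plays L, the kicker's expected payoff is (2/3)·8 + (1/3)·1 = 17/3.
If the keeper plays C, the kicker's expected payoff is (2/3)·(-9) + (1/3)·(-9) = -9.
If the keeper plays R, the kicker's expected payoff is (2/3)·(-7) + (1/3)·3 = -11/3.
The keeper minimizes the kicker's payoff; the smallest is -9, so the best response is C.

C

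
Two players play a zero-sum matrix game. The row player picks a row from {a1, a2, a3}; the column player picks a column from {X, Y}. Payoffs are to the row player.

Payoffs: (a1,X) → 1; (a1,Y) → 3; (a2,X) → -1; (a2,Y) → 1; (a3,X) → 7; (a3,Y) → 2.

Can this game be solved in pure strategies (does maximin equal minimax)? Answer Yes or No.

No

Row minima: a1 → 1, a2 → -1, a3 → 2; maximin = 2.
Column maxima: X → 7, Y → 3; minimax = 3.
2 ≠ 3, so no pure-strategy equilibrium exists.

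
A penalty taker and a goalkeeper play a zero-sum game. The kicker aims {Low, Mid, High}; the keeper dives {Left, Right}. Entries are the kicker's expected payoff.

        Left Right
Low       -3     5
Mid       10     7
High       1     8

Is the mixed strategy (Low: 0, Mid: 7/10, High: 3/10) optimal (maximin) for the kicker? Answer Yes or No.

Against Left this mix gives (7/10)·10 + (3/10)·1 = 73/10.
Against Right this mix gives (7/10)·7 + (3/10)·8 = 73/10.
All of the keeper's active replies (Left, Right) yield 73/10, and no column does worse for the kicker. The mix makes the keeper indifferent and guarantees 73/10, so it is optimal.

Yes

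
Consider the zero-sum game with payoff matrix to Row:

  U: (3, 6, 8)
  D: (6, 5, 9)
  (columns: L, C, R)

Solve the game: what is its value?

21/4

Row minima: U → 3, D → 5; maximin = 5.
Column maxima: L → 6, C → 6, R → 9; minimax = 6.
5 ≠ 6, so there is no saddle point; optimal play is mixed.
R is strictly dominated by L (it gives Row strictly more in every row), so Column never plays it.
On the remaining 2×2 (U, D vs L, C):
Let Row play U with probability p. Expected payoff against L: 3p + 6(1−p) = −3p + 6; against C: 6p + 5(1−p) = p + 5.
Setting these equal: −3p + 6 = p + 5 ⇒ −4p = -1 ⇒ p = 1/4, and the value is (-3)·(1/4) + 6 = 21/4.
For Column: with q = P(L), equating U's and D's payoffs gives −3q + 6 = q + 5 ⇒ q = 1/4.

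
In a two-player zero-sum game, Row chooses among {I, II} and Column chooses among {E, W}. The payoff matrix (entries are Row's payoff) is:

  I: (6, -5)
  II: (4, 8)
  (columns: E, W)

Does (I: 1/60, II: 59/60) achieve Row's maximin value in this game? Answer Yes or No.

No

Against E this mix gives (1/60)·6 + (59/60)·4 = 121/30.
Against W this mix gives (1/60)·(-5) + (59/60)·8 = 467/60.
Column will play E, holding Row to 121/30. Shifting weight toward the row that does better against E would raise this floor (the equalizing mix achieves 68/15 against both E and W), so the proposed strategy is not optimal.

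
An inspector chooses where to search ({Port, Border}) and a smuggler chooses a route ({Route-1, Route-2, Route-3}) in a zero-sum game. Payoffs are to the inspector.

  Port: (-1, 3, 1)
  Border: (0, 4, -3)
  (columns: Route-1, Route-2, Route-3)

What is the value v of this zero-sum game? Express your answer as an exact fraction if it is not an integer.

Row minima: Port → -1, Border → -3; maximin = -1.
Column maxima: Route-1 → 0, Route-2 → 4, Route-3 → 1; minimax = 0.
-1 ≠ 0, so there is no saddle point; optimal play is mixed.
Route-2 is strictly dominated by Route-1 (it gives the inspector strictly more in every row), so the smuggler never plays it.
On the remaining 2×2 (Port, Border vs Route-1, Route-3):
Let the inspector play Port with probability p. Expected payoff against Route-1: (-1)p + 0(1−p) = −p; against Route-3: 1p + (-3)(1−p) = 4p − 3.
Setting these equal: −p = 4p − 3 ⇒ −5p = -3 ⇒ p = 3/5, and the value is (-1)·(3/5) = -3/5.
For the smuggler: with q = P(Route-1), equating Port's and Border's payoffs gives −2q + 1 = 3q − 3 ⇒ q = 4/5.

-3/5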